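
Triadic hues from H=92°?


Triadic: equally spaced at 120° intervals
H1 = 92°
H2 = (92 + 120) mod 360 = 212°
H3 = (92 + 240) mod 360 = 332°
Triadic = 92°, 212°, 332°


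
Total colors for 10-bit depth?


Colors = 2^bits = 2^10
= 1,024 colors


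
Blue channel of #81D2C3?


Color: #81D2C3
R = 81 = 129
G = D2 = 210
B = C3 = 195
Blue = 195


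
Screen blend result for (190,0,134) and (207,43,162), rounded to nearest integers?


Screen: C = 255 - (255-A)×(255-B)/255, rounded to nearest integer
R: 255 - (255-190)×(255-207)/255 = 255 - 3120/255 ≈ 255 - 12.235 = 242.765 → 243
G: 255 - (255-0)×(255-43)/255 = 255 - 54060/255 ≈ 255 - 212.000 = 43.000 → 43
B: 255 - (255-134)×(255-162)/255 = 255 - 11253/255 ≈ 255 - 44.129 = 210.871 → 211
= RGB(243, 43, 211)


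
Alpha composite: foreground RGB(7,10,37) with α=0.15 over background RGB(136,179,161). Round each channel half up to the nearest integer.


C = α×F + (1-α)×B, with 1-α = 0.85
R: 0.15×7 + 0.85×136 = 1.05 + 115.60 = 116.65 → 117
G: 0.15×10 + 0.85×179 = 1.50 + 152.15 = 153.65 → 154
B: 0.15×37 + 0.85×161 = 5.55 + 136.85 = 142.40 → 142
= RGB(117, 154, 142)


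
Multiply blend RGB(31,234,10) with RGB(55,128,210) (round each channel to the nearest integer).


Multiply: C = A×B/255, rounded to nearest integer
R: 31×55/255 = 1705/255 ≈ 6.686 → 7
G: 234×128/255 = 29952/255 ≈ 117.459 → 117
B: 10×210/255 = 2100/255 ≈ 8.235 → 8
= RGB(7, 117, 8)


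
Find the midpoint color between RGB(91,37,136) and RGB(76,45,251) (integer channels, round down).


Midpoint: each channel = ⌊(C₁+C₂)/2⌋
R: ⌊(91+76)/2⌋ = 83
G: ⌊(37+45)/2⌋ = 41
B: ⌊(136+251)/2⌋ = 193
= RGB(83, 41, 193)


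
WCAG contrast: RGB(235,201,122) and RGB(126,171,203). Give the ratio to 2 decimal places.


Linearize each sRGB channel c=v/255: c/12.92 if c ≤ 0.04045 else ((c+0.055)/1.055)^2.4
L = 0.2126×R_lin + 0.7152×G_lin + 0.0722×B_lin
Color 1 (235,201,122):
  R=235: 235/255≈0.9216 > 0.04045 → ((0.9216+0.055)/1.055)^2.4 ≈ 0.83077
  G=201: 201/255≈0.7882 > 0.04045 → ((0.7882+0.055)/1.055)^2.4 ≈ 0.58408
  B=122: 122/255≈0.4784 > 0.04045 → ((0.4784+0.055)/1.055)^2.4 ≈ 0.19462
  L1 = 0.2126×0.83077 + 0.7152×0.58408 + 0.0722×0.19462 ≈ 0.60841
Color 2 (126,171,203):
  R=126: 126/255≈0.4941 > 0.04045 → ((0.4941+0.055)/1.055)^2.4 ≈ 0.20864
  G=171: 171/255≈0.6706 > 0.04045 → ((0.6706+0.055)/1.055)^2.4 ≈ 0.40724
  B=203: 203/255≈0.7961 > 0.04045 → ((0.7961+0.055)/1.055)^2.4 ≈ 0.59720
  L2 = 0.2126×0.20864 + 0.7152×0.40724 + 0.0722×0.59720 ≈ 0.37873
Lighter = 0.60841, Darker = 0.37873
Ratio = (L_lighter + 0.05) / (L_darker + 0.05)
Ratio = (0.60841 + 0.05) / (0.37873 + 0.05) = 0.65841 / 0.42873 ≈ 1.5357
Ratio ≈ 1.54:1


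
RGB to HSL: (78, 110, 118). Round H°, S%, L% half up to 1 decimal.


Normalize: R'=78/255≈0.3059, G'=110/255≈0.4314, B'=118/255≈0.4627
Max=118/255, Min=78/255, Δ=Max-Min=40/255
L = (Max+Min)/2 = (118+78)/510 = 196/510 = 0.38431… → L = 38.4%
L ≤ 0.5 → S = Δ/(Max+Min) = 40/(118+78) = 40/196 = 0.20408… → S = 20.4%
(the 1/255 factors cancel in S and H, so raw channel differences can be used)
Max is B' → H = 60 × ((R-G)/Δ + 4) = 60 × ((78-110)/40 + 4)
  -32/40 + 4 = -0.8 + 4 = 3.2
  H = 60 × 3.2 = 192° → H = 192.0°
= HSL(192.0°, 20.4%, 38.4%)


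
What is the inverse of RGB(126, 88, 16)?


Invert: (255-R, 255-G, 255-B)
R: 255-126 = 129
G: 255-88 = 167
B: 255-16 = 239
= RGB(129, 167, 239)


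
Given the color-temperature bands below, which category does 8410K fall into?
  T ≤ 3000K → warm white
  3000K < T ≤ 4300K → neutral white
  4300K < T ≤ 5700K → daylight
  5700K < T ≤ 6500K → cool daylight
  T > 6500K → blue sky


Temperature: 8410K
8410K > 6500K → blue sky
Classification: blue sky


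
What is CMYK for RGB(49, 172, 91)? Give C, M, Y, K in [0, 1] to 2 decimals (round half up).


R'=49/255≈0.1922, G'=172/255≈0.6745, B'=91/255≈0.3569
K = 1 - max(R',G',B') = 1 - 172/255 = 83/255 = 0.32549… → 0.33
(1-R'-K)/(1-K) simplifies to (max-R)/max with max = 172:
C = (172-49)/172 = 123/172 = 0.71511… → 0.72
M = (172-172)/172 = 0/172 = 0 → 0.00
Y = (172-91)/172 = 81/172 = 0.47093… → 0.47
= CMYK(0.72, 0.00, 0.47, 0.33)


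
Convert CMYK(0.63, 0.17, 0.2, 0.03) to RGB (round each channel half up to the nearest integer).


R = 255 × (1-C) × (1-K) = 255 × 0.37 × 0.97 = 91.5195 → 92
G = 255 × (1-M) × (1-K) = 255 × 0.83 × 0.97 = 205.3005 → 205
B = 255 × (1-Y) × (1-K) = 255 × 0.80 × 0.97 = 197.88 → 198
= RGB(92, 205, 198)


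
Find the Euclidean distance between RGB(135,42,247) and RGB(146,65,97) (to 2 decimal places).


d = √[(R₁-R₂)² + (G₁-G₂)² + (B₁-B₂)²]
d = √[(135-146)² + (42-65)² + (247-97)²]
d = √[121 + 529 + 22500]
d = √23150
d ≈ 152.15


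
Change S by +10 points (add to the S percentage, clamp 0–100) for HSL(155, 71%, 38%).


Original S = 71%
Adjustment = +10 percentage points
New S = 71 + (10) = 81
Clamp to [0, 100] → 81
= HSL(155°, 81%, 38%)


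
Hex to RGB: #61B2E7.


61 → 97 (R)
B2 → 178 (G)
E7 → 231 (B)
= RGB(97, 178, 231)


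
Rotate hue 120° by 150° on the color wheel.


New hue = (H + rotation) mod 360
New hue = (120 + 150) mod 360
= 270 mod 360
= 270°


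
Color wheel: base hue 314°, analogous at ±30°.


Base hue: 314°
Left analog: (314 - 30) mod 360 = 284°
Right analog: (314 + 30) mod 360 = 344°
Analogous hues = 284° and 344°


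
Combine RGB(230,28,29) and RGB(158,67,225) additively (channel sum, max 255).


Additive: each channel = min(255, C₁+C₂)
R: 230+158 = 388 → 255
G: 28+67 = 95 → 95
B: 29+225 = 254 → 254
= RGB(255, 95, 254)


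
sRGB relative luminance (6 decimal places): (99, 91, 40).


Linearize each channel (sRGB transfer function): c = v/255; c_lin = c/12.92 if c ≤ 0.04045, else ((c+0.055)/1.055)^2.4
  R: 99/255 ≈ 0.388235 > 0.04045 → ((0.388235+0.055)/1.055)^2.4 ≈ 0.124772
  G: 91/255 ≈ 0.356863 > 0.04045 → ((0.356863+0.055)/1.055)^2.4 ≈ 0.104616
  B: 40/255 ≈ 0.156863 > 0.04045 → ((0.156863+0.055)/1.055)^2.4 ≈ 0.021219
R_lin = 0.124772, G_lin = 0.104616, B_lin = 0.021219
L = 0.2126×R + 0.7152×G + 0.0722×B
L = 0.2126×0.124772 + 0.7152×0.104616 + 0.0722×0.021219
L ≈ 0.102880


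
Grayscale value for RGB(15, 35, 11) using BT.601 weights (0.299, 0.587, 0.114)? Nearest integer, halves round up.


Gray = 0.299×R + 0.587×G + 0.114×B
Gray = 0.299×15 + 0.587×35 + 0.114×11
Gray = 4.485 + 20.545 + 1.254
Gray = 26.284 → round half up → 26
Gray = 26


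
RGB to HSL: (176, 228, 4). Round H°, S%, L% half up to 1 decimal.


Normalize: R'=176/255≈0.6902, G'=228/255≈0.8941, B'=4/255≈0.0157
Max=228/255, Min=4/255, Δ=Max-Min=224/255
L = (Max+Min)/2 = (228+4)/510 = 232/510 = 0.45490… → L = 45.5%
L ≤ 0.5 → S = Δ/(Max+Min) = 224/(228+4) = 224/232 = 0.96551… → S = 96.6%
(the 1/255 factors cancel in S and H, so raw channel differences can be used)
Max is G' → H = 60 × ((B-R)/Δ + 2) = 60 × ((4-176)/224 + 2)
  -172/224 + 2 = -0.7678… + 2 = 1.2321…
  H = 60 × 1.2321… = 73.928…° → H = 73.9°
= HSL(73.9°, 96.6%, 45.5%)


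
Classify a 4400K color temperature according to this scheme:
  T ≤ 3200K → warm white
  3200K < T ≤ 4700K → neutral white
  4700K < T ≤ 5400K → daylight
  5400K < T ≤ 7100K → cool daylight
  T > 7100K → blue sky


Temperature: 4400K
3200K < 4400K ≤ 4700K → neutral white
Classification: neutral white


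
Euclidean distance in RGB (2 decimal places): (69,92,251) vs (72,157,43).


d = √[(R₁-R₂)² + (G₁-G₂)² + (B₁-B₂)²]
d = √[(69-72)² + (92-157)² + (251-43)²]
d = √[9 + 4225 + 43264]
d = √47498
d ≈ 217.94


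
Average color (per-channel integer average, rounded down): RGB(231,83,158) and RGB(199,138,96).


Midpoint: each channel = ⌊(C₁+C₂)/2⌋
R: ⌊(231+199)/2⌋ = 215
G: ⌊(83+138)/2⌋ = 110
B: ⌊(158+96)/2⌋ = 127
= RGB(215, 110, 127)


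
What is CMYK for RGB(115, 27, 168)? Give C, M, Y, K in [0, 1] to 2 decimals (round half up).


R'=115/255≈0.4510, G'=27/255≈0.1059, B'=168/255≈0.6588
K = 1 - max(R',G',B') = 1 - 168/255 = 87/255 = 0.34117… → 0.34
(1-R'-K)/(1-K) simplifies to (max-R)/max with max = 168:
C = (168-115)/168 = 53/168 = 0.31547… → 0.32
M = (168-27)/168 = 141/168 = 0.83928… → 0.84
Y = (168-168)/168 = 0/168 = 0 → 0.00
= CMYK(0.32, 0.84, 0.00, 0.34)


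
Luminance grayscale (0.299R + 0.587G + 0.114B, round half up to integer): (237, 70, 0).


Gray = 0.299×R + 0.587×G + 0.114×B
Gray = 0.299×237 + 0.587×70 + 0.114×0
Gray = 70.863 + 41.090 + 0.000
Gray = 111.953 → round half up → 112
Gray = 112


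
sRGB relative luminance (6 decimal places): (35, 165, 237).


Linearize each channel (sRGB transfer function): c = v/255; c_lin = c/12.92 if c ≤ 0.04045, else ((c+0.055)/1.055)^2.4
  R: 35/255 ≈ 0.137255 > 0.04045 → ((0.137255+0.055)/1.055)^2.4 ≈ 0.016807
  G: 165/255 ≈ 0.647059 > 0.04045 → ((0.647059+0.055)/1.055)^2.4 ≈ 0.376262
  B: 237/255 ≈ 0.929412 > 0.04045 → ((0.929412+0.055)/1.055)^2.4 ≈ 0.846873
R_lin = 0.016807, G_lin = 0.376262, B_lin = 0.846873
L = 0.2126×R + 0.7152×G + 0.0722×B
L = 0.2126×0.016807 + 0.7152×0.376262 + 0.0722×0.846873
L ≈ 0.333820


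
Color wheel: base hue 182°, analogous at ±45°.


Base hue: 182°
Left analog: (182 - 45) mod 360 = 137°
Right analog: (182 + 45) mod 360 = 227°
Analogous hues = 137° and 227°


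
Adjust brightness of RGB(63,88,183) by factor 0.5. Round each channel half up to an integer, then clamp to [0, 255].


Multiply each channel by 0.5, round half up, clamp to [0, 255]
R: 63×0.5 = 31.5 → round → 32
G: 88×0.5 = 44
B: 183×0.5 = 91.5 → round → 92
= RGB(32, 44, 92)


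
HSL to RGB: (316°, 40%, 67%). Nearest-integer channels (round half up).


H=316°, S=0.40, L=0.67
C = (1-|2L-1|)×S = (1-|0.34|)×0.40 = 0.264
H' = H/60 = 316/60 ≈ 5.2667; X = C×(1-|H' mod 2 - 1|) = 0.1936
m = L - C/2 = 0.67 - 0.132 = 0.538
Sector ⌊H'⌋ = 5 → (R',G',B') = (0.264, 0.0, 0.1936)
RGB = ((R'+m)×255, (G'+m)×255, (B'+m)×255) = (204.51, 137.19, 186.558)
Round half up → RGB(205, 137, 187)


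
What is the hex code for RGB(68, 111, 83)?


R = 68 → 44 (hex)
G = 111 → 6F (hex)
B = 83 → 53 (hex)
Hex = #446F53


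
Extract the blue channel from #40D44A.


Color: #40D44A
R = 40 = 64
G = D4 = 212
B = 4A = 74
Blue = 74


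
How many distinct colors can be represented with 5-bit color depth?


Colors = 2^bits = 2^5
= 32 colors


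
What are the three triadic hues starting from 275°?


Triadic: equally spaced at 120° intervals
H1 = 275°
H2 = (275 + 120) mod 360 = 35°
H3 = (275 + 240) mod 360 = 155°
Triadic = 275°, 35°, 155°


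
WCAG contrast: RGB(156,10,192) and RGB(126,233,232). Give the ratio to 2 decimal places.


Linearize each sRGB channel c=v/255: c/12.92 if c ≤ 0.04045 else ((c+0.055)/1.055)^2.4
L = 0.2126×R_lin + 0.7152×G_lin + 0.0722×B_lin
Color 1 (156,10,192):
  R=156: 156/255≈0.6118 > 0.04045 → ((0.6118+0.055)/1.055)^2.4 ≈ 0.33245
  G=10: 10/255≈0.0392 ≤ 0.04045 → 0.0392/12.92 ≈ 0.00304
  B=192: 192/255≈0.7529 > 0.04045 → ((0.7529+0.055)/1.055)^2.4 ≈ 0.52712
  L1 = 0.2126×0.33245 + 0.7152×0.00304 + 0.0722×0.52712 ≈ 0.11091
Color 2 (126,233,232):
  R=126: 126/255≈0.4941 > 0.04045 → ((0.4941+0.055)/1.055)^2.4 ≈ 0.20864
  G=233: 233/255≈0.9137 > 0.04045 → ((0.9137+0.055)/1.055)^2.4 ≈ 0.81485
  B=232: 232/255≈0.9098 > 0.04045 → ((0.9098+0.055)/1.055)^2.4 ≈ 0.80695
  L2 = 0.2126×0.20864 + 0.7152×0.81485 + 0.0722×0.80695 ≈ 0.68540
Lighter = 0.68540, Darker = 0.11091
Ratio = (L_lighter + 0.05) / (L_darker + 0.05)
Ratio = (0.68540 + 0.05) / (0.11091 + 0.05) = 0.73540 / 0.16091 ≈ 4.5703
Ratio ≈ 4.57:1


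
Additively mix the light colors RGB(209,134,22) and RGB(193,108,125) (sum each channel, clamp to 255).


Additive: each channel = min(255, C₁+C₂)
R: 209+193 = 402 → 255
G: 134+108 = 242 → 242
B: 22+125 = 147 → 147
= RGB(255, 242, 147)


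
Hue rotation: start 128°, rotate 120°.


New hue = (H + rotation) mod 360
New hue = (128 + 120) mod 360
= 248 mod 360
= 248°


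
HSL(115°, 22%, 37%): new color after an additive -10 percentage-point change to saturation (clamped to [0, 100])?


Original S = 22%
Adjustment = -10 percentage points
New S = 22 + (-10) = 12
Clamp to [0, 100] → 12
= HSL(115°, 12%, 37%)


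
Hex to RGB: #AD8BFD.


AD → 173 (R)
8B → 139 (G)
FD → 253 (B)
= RGB(173, 139, 253)


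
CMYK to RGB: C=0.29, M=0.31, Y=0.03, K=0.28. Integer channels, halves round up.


R = 255 × (1-C) × (1-K) = 255 × 0.71 × 0.72 = 130.356 → 130
G = 255 × (1-M) × (1-K) = 255 × 0.69 × 0.72 = 126.684 → 127
B = 255 × (1-Y) × (1-K) = 255 × 0.97 × 0.72 = 178.092 → 178
= RGB(130, 127, 178)


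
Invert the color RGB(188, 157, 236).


Invert: (255-R, 255-G, 255-B)
R: 255-188 = 67
G: 255-157 = 98
B: 255-236 = 19
= RGB(67, 98, 19)


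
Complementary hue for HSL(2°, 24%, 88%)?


Complement = opposite side of color wheel = hue + 180°
H' = (2 + 180) mod 360 = 182°
S and L unchanged.
= HSL(182°, 24%, 88%)


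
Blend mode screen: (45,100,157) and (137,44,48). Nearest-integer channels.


Screen: C = 255 - (255-A)×(255-B)/255, rounded to nearest integer
R: 255 - (255-45)×(255-137)/255 = 255 - 24780/255 ≈ 255 - 97.176 = 157.824 → 158
G: 255 - (255-100)×(255-44)/255 = 255 - 32705/255 ≈ 255 - 128.255 = 126.745 → 127
B: 255 - (255-157)×(255-48)/255 = 255 - 20286/255 ≈ 255 - 79.553 = 175.447 → 175
= RGB(158, 127, 175)


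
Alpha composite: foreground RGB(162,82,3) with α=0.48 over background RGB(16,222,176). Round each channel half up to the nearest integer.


C = α×F + (1-α)×B, with 1-α = 0.52
R: 0.48×162 + 0.52×16 = 77.76 + 8.32 = 86.08 → 86
G: 0.48×82 + 0.52×222 = 39.36 + 115.44 = 154.80 → 155
B: 0.48×3 + 0.52×176 = 1.44 + 91.52 = 92.96 → 93
= RGB(86, 155, 93)


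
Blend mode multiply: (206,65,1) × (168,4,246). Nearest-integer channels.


Multiply: C = A×B/255, rounded to nearest integer
R: 206×168/255 = 34608/255 ≈ 135.718 → 136
G: 65×4/255 = 260/255 ≈ 1.020 → 1
B: 1×246/255 = 246/255 ≈ 0.965 → 1
= RGB(136, 1, 1)


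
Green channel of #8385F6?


Color: #8385F6
R = 83 = 131
G = 85 = 133
B = F6 = 246
Green = 133


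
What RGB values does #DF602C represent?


DF → 223 (R)
60 → 96 (G)
2C → 44 (B)
= RGB(223, 96, 44)


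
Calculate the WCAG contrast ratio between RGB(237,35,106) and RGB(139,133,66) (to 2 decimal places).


Linearize each sRGB channel c=v/255: c/12.92 if c ≤ 0.04045 else ((c+0.055)/1.055)^2.4
L = 0.2126×R_lin + 0.7152×G_lin + 0.0722×B_lin
Color 1 (237,35,106):
  R=237: 237/255≈0.9294 > 0.04045 → ((0.9294+0.055)/1.055)^2.4 ≈ 0.84687
  G=35: 35/255≈0.1373 > 0.04045 → ((0.1373+0.055)/1.055)^2.4 ≈ 0.01681
  B=106: 106/255≈0.4157 > 0.04045 → ((0.4157+0.055)/1.055)^2.4 ≈ 0.14413
  L1 = 0.2126×0.84687 + 0.7152×0.01681 + 0.0722×0.14413 ≈ 0.20247
Color 2 (139,133,66):
  R=139: 139/255≈0.5451 > 0.04045 → ((0.5451+0.055)/1.055)^2.4 ≈ 0.25818
  G=133: 133/255≈0.5216 > 0.04045 → ((0.5216+0.055)/1.055)^2.4 ≈ 0.23455
  B=66: 66/255≈0.2588 > 0.04045 → ((0.2588+0.055)/1.055)^2.4 ≈ 0.05448
  L2 = 0.2126×0.25818 + 0.7152×0.23455 + 0.0722×0.05448 ≈ 0.22657
Lighter = 0.22657, Darker = 0.20247
Ratio = (L_lighter + 0.05) / (L_darker + 0.05)
Ratio = (0.22657 + 0.05) / (0.20247 + 0.05) = 0.27657 / 0.25247 ≈ 1.0955
Ratio ≈ 1.10:1


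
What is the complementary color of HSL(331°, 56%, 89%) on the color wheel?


Complement = opposite side of color wheel = hue + 180°
H' = (331 + 180) mod 360 = 151°
S and L unchanged.
= HSL(151°, 56%, 89%)


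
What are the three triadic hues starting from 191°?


Triadic: equally spaced at 120° intervals
H1 = 191°
H2 = (191 + 120) mod 360 = 311°
H3 = (191 + 240) mod 360 = 71°
Triadic = 191°, 311°, 71°


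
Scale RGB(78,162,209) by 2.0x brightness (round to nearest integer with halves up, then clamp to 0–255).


Multiply each channel by 2.0, round half up, clamp to [0, 255]
R: 78×2.0 = 156
G: 162×2.0 = 324 → clamp → 255
B: 209×2.0 = 418 → clamp → 255
= RGB(156, 255, 255)


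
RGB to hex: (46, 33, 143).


R = 46 → 2E (hex)
G = 33 → 21 (hex)
B = 143 → 8F (hex)
Hex = #2E218F


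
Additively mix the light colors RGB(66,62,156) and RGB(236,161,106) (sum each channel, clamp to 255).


Additive: each channel = min(255, C₁+C₂)
R: 66+236 = 302 → 255
G: 62+161 = 223 → 223
B: 156+106 = 262 → 255
= RGB(255, 223, 255)


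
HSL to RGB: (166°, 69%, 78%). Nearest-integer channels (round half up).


H=166°, S=0.69, L=0.78
C = (1-|2L-1|)×S = (1-|0.56|)×0.69 = 0.3036
H' = H/60 = 166/60 ≈ 2.7667; X = C×(1-|H' mod 2 - 1|) = 0.23276
m = L - C/2 = 0.78 - 0.1518 = 0.6282
Sector ⌊H'⌋ = 2 → (R',G',B') = (0.0, 0.3036, 0.23276)
RGB = ((R'+m)×255, (G'+m)×255, (B'+m)×255) = (160.191, 237.609, 219.5448)
Round half up → RGB(160, 238, 220)


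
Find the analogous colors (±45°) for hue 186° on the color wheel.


Base hue: 186°
Left analog: (186 - 45) mod 360 = 141°
Right analog: (186 + 45) mod 360 = 231°
Analogous hues = 141° and 231°


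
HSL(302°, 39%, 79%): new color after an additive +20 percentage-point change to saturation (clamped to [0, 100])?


Original S = 39%
Adjustment = +20 percentage points
New S = 39 + (20) = 59
Clamp to [0, 100] → 59
= HSL(302°, 59%, 79%)


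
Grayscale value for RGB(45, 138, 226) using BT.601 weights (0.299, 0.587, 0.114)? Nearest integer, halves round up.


Gray = 0.299×R + 0.587×G + 0.114×B
Gray = 0.299×45 + 0.587×138 + 0.114×226
Gray = 13.455 + 81.006 + 25.764
Gray = 120.225 → round half up → 120
Gray = 120


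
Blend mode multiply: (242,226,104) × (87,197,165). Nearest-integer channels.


Multiply: C = A×B/255, rounded to nearest integer
R: 242×87/255 = 21054/255 ≈ 82.565 → 83
G: 226×197/255 = 44522/255 ≈ 174.596 → 175
B: 104×165/255 = 17160/255 ≈ 67.294 → 67
= RGB(83, 175, 67)


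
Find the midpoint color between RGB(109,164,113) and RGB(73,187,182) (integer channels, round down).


Midpoint: each channel = ⌊(C₁+C₂)/2⌋
R: ⌊(109+73)/2⌋ = 91
G: ⌊(164+187)/2⌋ = 175
B: ⌊(113+182)/2⌋ = 147
= RGB(91, 175, 147)


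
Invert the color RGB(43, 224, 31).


Invert: (255-R, 255-G, 255-B)
R: 255-43 = 212
G: 255-224 = 31
B: 255-31 = 224
= RGB(212, 31, 224)


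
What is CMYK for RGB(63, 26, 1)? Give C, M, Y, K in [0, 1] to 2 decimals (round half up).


R'=63/255≈0.2471, G'=26/255≈0.1020, B'=1/255≈0.0039
K = 1 - max(R',G',B') = 1 - 63/255 = 192/255 = 0.75294… → 0.75
(1-R'-K)/(1-K) simplifies to (max-R)/max with max = 63:
C = (63-63)/63 = 0/63 = 0 → 0.00
M = (63-26)/63 = 37/63 = 0.58730… → 0.59
Y = (63-1)/63 = 62/63 = 0.98412… → 0.98
= CMYK(0.00, 0.59, 0.98, 0.75)


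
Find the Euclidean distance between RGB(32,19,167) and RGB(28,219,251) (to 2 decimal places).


d = √[(R₁-R₂)² + (G₁-G₂)² + (B₁-B₂)²]
d = √[(32-28)² + (19-219)² + (167-251)²]
d = √[16 + 40000 + 7056]
d = √47072
d ≈ 216.96


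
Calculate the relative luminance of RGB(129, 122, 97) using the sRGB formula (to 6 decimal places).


Linearize each channel (sRGB transfer function): c = v/255; c_lin = c/12.92 if c ≤ 0.04045, else ((c+0.055)/1.055)^2.4
  R: 129/255 ≈ 0.505882 > 0.04045 → ((0.505882+0.055)/1.055)^2.4 ≈ 0.219526
  G: 122/255 ≈ 0.478431 > 0.04045 → ((0.478431+0.055)/1.055)^2.4 ≈ 0.194618
  B: 97/255 ≈ 0.380392 > 0.04045 → ((0.380392+0.055)/1.055)^2.4 ≈ 0.119538
R_lin = 0.219526, G_lin = 0.194618, B_lin = 0.119538
L = 0.2126×R + 0.7152×G + 0.0722×B
L = 0.2126×0.219526 + 0.7152×0.194618 + 0.0722×0.119538
L ≈ 0.194493


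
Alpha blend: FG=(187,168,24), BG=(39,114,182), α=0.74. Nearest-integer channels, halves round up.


C = α×F + (1-α)×B, with 1-α = 0.26
R: 0.74×187 + 0.26×39 = 138.38 + 10.14 = 148.52 → 149
G: 0.74×168 + 0.26×114 = 124.32 + 29.64 = 153.96 → 154
B: 0.74×24 + 0.26×182 = 17.76 + 47.32 = 65.08 → 65
= RGB(149, 154, 65)


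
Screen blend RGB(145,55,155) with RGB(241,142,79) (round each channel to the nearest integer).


Screen: C = 255 - (255-A)×(255-B)/255, rounded to nearest integer
R: 255 - (255-145)×(255-241)/255 = 255 - 1540/255 ≈ 255 - 6.039 = 248.961 → 249
G: 255 - (255-55)×(255-142)/255 = 255 - 22600/255 ≈ 255 - 88.627 = 166.373 → 166
B: 255 - (255-155)×(255-79)/255 = 255 - 17600/255 ≈ 255 - 69.020 = 185.980 → 186
= RGB(249, 166, 186)


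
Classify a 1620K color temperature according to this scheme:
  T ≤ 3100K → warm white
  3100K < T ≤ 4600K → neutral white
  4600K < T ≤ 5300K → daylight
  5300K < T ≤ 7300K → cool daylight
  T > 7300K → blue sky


Temperature: 1620K
1620K ≤ 3100K → warm white
Classification: warm white


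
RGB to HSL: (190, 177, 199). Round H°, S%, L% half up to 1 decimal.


Normalize: R'=190/255≈0.7451, G'=177/255≈0.6941, B'=199/255≈0.7804
Max=199/255, Min=177/255, Δ=Max-Min=22/255
L = (Max+Min)/2 = (199+177)/510 = 376/510 = 0.73725… → L = 73.7%
L > 0.5 → S = Δ/(2-Max-Min) = 22/(510-199-177) = 22/134 = 0.16417… → S = 16.4%
(the 1/255 factors cancel in S and H, so raw channel differences can be used)
Max is B' → H = 60 × ((R-G)/Δ + 4) = 60 × ((190-177)/22 + 4)
  13/22 + 4 = 0.5909… + 4 = 4.5909…
  H = 60 × 4.5909… = 275.454…° → H = 275.5°
= HSL(275.5°, 16.4%, 73.7%)


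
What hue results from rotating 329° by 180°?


New hue = (H + rotation) mod 360
New hue = (329 + 180) mod 360
= 509 mod 360
= 149°


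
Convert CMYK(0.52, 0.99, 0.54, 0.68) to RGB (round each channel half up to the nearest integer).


R = 255 × (1-C) × (1-K) = 255 × 0.48 × 0.32 = 39.168 → 39
G = 255 × (1-M) × (1-K) = 255 × 0.01 × 0.32 = 0.816 → 1
B = 255 × (1-Y) × (1-K) = 255 × 0.46 × 0.32 = 37.536 → 38
= RGB(39, 1, 38)


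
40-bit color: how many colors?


Colors = 2^bits = 2^40
= 1,099,511,627,776 colors


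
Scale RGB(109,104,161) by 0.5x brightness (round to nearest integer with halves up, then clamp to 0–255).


Multiply each channel by 0.5, round half up, clamp to [0, 255]
R: 109×0.5 = 54.5 → round → 55
G: 104×0.5 = 52
B: 161×0.5 = 80.5 → round → 81
= RGB(55, 52, 81)


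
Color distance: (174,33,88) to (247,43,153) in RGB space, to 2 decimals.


d = √[(R₁-R₂)² + (G₁-G₂)² + (B₁-B₂)²]
d = √[(174-247)² + (33-43)² + (88-153)²]
d = √[5329 + 100 + 4225]
d = √9654
d ≈ 98.25


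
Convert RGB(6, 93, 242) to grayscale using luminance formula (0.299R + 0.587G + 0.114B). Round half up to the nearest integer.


Gray = 0.299×R + 0.587×G + 0.114×B
Gray = 0.299×6 + 0.587×93 + 0.114×242
Gray = 1.794 + 54.591 + 27.588
Gray = 83.973 → round half up → 84
Gray = 84


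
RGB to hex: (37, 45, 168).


R = 37 → 25 (hex)
G = 45 → 2D (hex)
B = 168 → A8 (hex)
Hex = #252DA8


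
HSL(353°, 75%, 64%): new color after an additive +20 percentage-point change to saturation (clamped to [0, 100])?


Original S = 75%
Adjustment = +20 percentage points
New S = 75 + (20) = 95
Clamp to [0, 100] → 95
= HSL(353°, 95%, 64%)


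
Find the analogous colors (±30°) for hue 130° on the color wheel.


Base hue: 130°
Left analog: (130 - 30) mod 360 = 100°
Right analog: (130 + 30) mod 360 = 160°
Analogous hues = 100° and 160°


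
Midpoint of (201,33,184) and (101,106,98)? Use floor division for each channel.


Midpoint: each channel = ⌊(C₁+C₂)/2⌋
R: ⌊(201+101)/2⌋ = 151
G: ⌊(33+106)/2⌋ = 69
B: ⌊(184+98)/2⌋ = 141
= RGB(151, 69, 141)


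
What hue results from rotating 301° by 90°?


New hue = (H + rotation) mod 360
New hue = (301 + 90) mod 360
= 391 mod 360
= 31°


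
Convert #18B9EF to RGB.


18 → 24 (R)
B9 → 185 (G)
EF → 239 (B)
= RGB(24, 185, 239)


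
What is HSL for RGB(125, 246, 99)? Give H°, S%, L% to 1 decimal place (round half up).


Normalize: R'=125/255≈0.4902, G'=246/255≈0.9647, B'=99/255≈0.3882
Max=246/255, Min=99/255, Δ=Max-Min=147/255
L = (Max+Min)/2 = (246+99)/510 = 345/510 = 0.67647… → L = 67.6%
L > 0.5 → S = Δ/(2-Max-Min) = 147/(510-246-99) = 147/165 = 0.89090… → S = 89.1%
(the 1/255 factors cancel in S and H, so raw channel differences can be used)
Max is G' → H = 60 × ((B-R)/Δ + 2) = 60 × ((99-125)/147 + 2)
  -26/147 + 2 = -0.1768… + 2 = 1.8231…
  H = 60 × 1.8231… = 109.387…° → H = 109.4°
= HSL(109.4°, 89.1%, 67.6%)


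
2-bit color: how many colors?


Colors = 2^bits = 2^2
= 4 colors


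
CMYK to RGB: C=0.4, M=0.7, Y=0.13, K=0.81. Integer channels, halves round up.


R = 255 × (1-C) × (1-K) = 255 × 0.60 × 0.19 = 29.07 → 29
G = 255 × (1-M) × (1-K) = 255 × 0.30 × 0.19 = 14.535 → 15
B = 255 × (1-Y) × (1-K) = 255 × 0.87 × 0.19 = 42.1515 → 42
= RGB(29, 15, 42)


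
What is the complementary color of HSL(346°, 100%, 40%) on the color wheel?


Complement = opposite side of color wheel = hue + 180°
H' = (346 + 180) mod 360 = 166°
S and L unchanged.
= HSL(166°, 100%, 40%)


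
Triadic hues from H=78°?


Triadic: equally spaced at 120° intervals
H1 = 78°
H2 = (78 + 120) mod 360 = 198°
H3 = (78 + 240) mod 360 = 318°
Triadic = 78°, 198°, 318°


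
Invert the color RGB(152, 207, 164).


Invert: (255-R, 255-G, 255-B)
R: 255-152 = 103
G: 255-207 = 48
B: 255-164 = 91
= RGB(103, 48, 91)


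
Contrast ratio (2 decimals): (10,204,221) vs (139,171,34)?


Linearize each sRGB channel c=v/255: c/12.92 if c ≤ 0.04045 else ((c+0.055)/1.055)^2.4
L = 0.2126×R_lin + 0.7152×G_lin + 0.0722×B_lin
Color 1 (10,204,221):
  R=10: 10/255≈0.0392 ≤ 0.04045 → 0.0392/12.92 ≈ 0.00304
  G=204: 204/255≈0.8000 > 0.04045 → ((0.8000+0.055)/1.055)^2.4 ≈ 0.60383
  B=221: 221/255≈0.8667 > 0.04045 → ((0.8667+0.055)/1.055)^2.4 ≈ 0.72306
  L1 = 0.2126×0.00304 + 0.7152×0.60383 + 0.0722×0.72306 ≈ 0.48471
Color 2 (139,171,34):
  R=139: 139/255≈0.5451 > 0.04045 → ((0.5451+0.055)/1.055)^2.4 ≈ 0.25818
  G=171: 171/255≈0.6706 > 0.04045 → ((0.6706+0.055)/1.055)^2.4 ≈ 0.40724
  B=34: 34/255≈0.1333 > 0.04045 → ((0.1333+0.055)/1.055)^2.4 ≈ 0.01600
  L2 = 0.2126×0.25818 + 0.7152×0.40724 + 0.0722×0.01600 ≈ 0.34730
Lighter = 0.48471, Darker = 0.34730
Ratio = (L_lighter + 0.05) / (L_darker + 0.05)
Ratio = (0.48471 + 0.05) / (0.34730 + 0.05) = 0.53471 / 0.39730 ≈ 1.3458
Ratio ≈ 1.35:1


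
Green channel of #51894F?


Color: #51894F
R = 51 = 81
G = 89 = 137
B = 4F = 79
Green = 137


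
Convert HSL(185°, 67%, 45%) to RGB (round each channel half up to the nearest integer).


H=185°, S=0.67, L=0.45
C = (1-|2L-1|)×S = (1-|-0.10|)×0.67 = 0.603
H' = H/60 = 185/60 ≈ 3.0833; X = C×(1-|H' mod 2 - 1|) = 0.55275
m = L - C/2 = 0.45 - 0.3015 = 0.1485
Sector ⌊H'⌋ = 3 → (R',G',B') = (0.0, 0.55275, 0.603)
RGB = ((R'+m)×255, (G'+m)×255, (B'+m)×255) = (37.8675, 178.81875, 191.6325)
Round half up → RGB(38, 179, 192)


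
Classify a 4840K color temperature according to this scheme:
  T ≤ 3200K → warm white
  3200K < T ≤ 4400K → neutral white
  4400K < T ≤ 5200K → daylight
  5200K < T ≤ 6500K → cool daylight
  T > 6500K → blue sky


Temperature: 4840K
4400K < 4840K ≤ 5200K → daylight
Classification: daylight


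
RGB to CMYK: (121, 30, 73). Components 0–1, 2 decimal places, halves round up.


R'=121/255≈0.4745, G'=30/255≈0.1176, B'=73/255≈0.2863
K = 1 - max(R',G',B') = 1 - 121/255 = 134/255 = 0.52549… → 0.53
(1-R'-K)/(1-K) simplifies to (max-R)/max with max = 121:
C = (121-121)/121 = 0/121 = 0 → 0.00
M = (121-30)/121 = 91/121 = 0.75206… → 0.75
Y = (121-73)/121 = 48/121 = 0.39669… → 0.40
= CMYK(0.00, 0.75, 0.40, 0.53)


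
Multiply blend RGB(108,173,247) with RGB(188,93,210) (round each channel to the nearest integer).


Multiply: C = A×B/255, rounded to nearest integer
R: 108×188/255 = 20304/255 ≈ 79.624 → 80
G: 173×93/255 = 16089/255 ≈ 63.094 → 63
B: 247×210/255 = 51870/255 ≈ 203.412 → 203
= RGB(80, 63, 203)


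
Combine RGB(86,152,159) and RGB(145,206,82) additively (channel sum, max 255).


Additive: each channel = min(255, C₁+C₂)
R: 86+145 = 231 → 231
G: 152+206 = 358 → 255
B: 159+82 = 241 → 241
= RGB(231, 255, 241)


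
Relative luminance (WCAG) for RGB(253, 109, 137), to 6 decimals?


Linearize each channel (sRGB transfer function): c = v/255; c_lin = c/12.92 if c ≤ 0.04045, else ((c+0.055)/1.055)^2.4
  R: 253/255 ≈ 0.992157 > 0.04045 → ((0.992157+0.055)/1.055)^2.4 ≈ 0.982251
  G: 109/255 ≈ 0.427451 > 0.04045 → ((0.427451+0.055)/1.055)^2.4 ≈ 0.152926
  B: 137/255 ≈ 0.537255 > 0.04045 → ((0.537255+0.055)/1.055)^2.4 ≈ 0.250158
R_lin = 0.982251, G_lin = 0.152926, B_lin = 0.250158
L = 0.2126×R + 0.7152×G + 0.0722×B
L = 0.2126×0.982251 + 0.7152×0.152926 + 0.0722×0.250158
L ≈ 0.336261


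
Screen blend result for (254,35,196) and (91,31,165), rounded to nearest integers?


Screen: C = 255 - (255-A)×(255-B)/255, rounded to nearest integer
R: 255 - (255-254)×(255-91)/255 = 255 - 164/255 ≈ 255 - 0.643 = 254.357 → 254
G: 255 - (255-35)×(255-31)/255 = 255 - 49280/255 ≈ 255 - 193.255 = 61.745 → 62
B: 255 - (255-196)×(255-165)/255 = 255 - 5310/255 ≈ 255 - 20.824 = 234.176 → 234
= RGB(254, 62, 234)


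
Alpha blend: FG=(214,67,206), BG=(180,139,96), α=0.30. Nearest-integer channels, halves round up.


C = α×F + (1-α)×B, with 1-α = 0.70
R: 0.30×214 + 0.70×180 = 64.20 + 126.00 = 190.20 → 190
G: 0.30×67 + 0.70×139 = 20.10 + 97.30 = 117.40 → 117
B: 0.30×206 + 0.70×96 = 61.80 + 67.20 = 129.00 → 129
= RGB(190, 117, 129)


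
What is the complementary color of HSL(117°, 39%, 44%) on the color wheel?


Complement = opposite side of color wheel = hue + 180°
H' = (117 + 180) mod 360 = 297°
S and L unchanged.
= HSL(297°, 39%, 44%)


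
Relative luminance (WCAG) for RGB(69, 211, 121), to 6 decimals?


Linearize each channel (sRGB transfer function): c = v/255; c_lin = c/12.92 if c ≤ 0.04045, else ((c+0.055)/1.055)^2.4
  R: 69/255 ≈ 0.270588 > 0.04045 → ((0.270588+0.055)/1.055)^2.4 ≈ 0.059511
  G: 211/255 ≈ 0.827451 > 0.04045 → ((0.827451+0.055)/1.055)^2.4 ≈ 0.651406
  B: 121/255 ≈ 0.474510 > 0.04045 → ((0.474510+0.055)/1.055)^2.4 ≈ 0.191202
R_lin = 0.059511, G_lin = 0.651406, B_lin = 0.191202
L = 0.2126×R + 0.7152×G + 0.0722×B
L = 0.2126×0.059511 + 0.7152×0.651406 + 0.0722×0.191202
L ≈ 0.492342


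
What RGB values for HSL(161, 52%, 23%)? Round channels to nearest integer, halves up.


H=161°, S=0.52, L=0.23
C = (1-|2L-1|)×S = (1-|-0.54|)×0.52 = 0.2392
H' = H/60 = 161/60 ≈ 2.6833; X = C×(1-|H' mod 2 - 1|) ≈ 0.1635
m = L - C/2 = 0.23 - 0.1196 = 0.1104
Sector ⌊H'⌋ = 2 → (R',G',B') = (0.0, 0.2392, ≈0.1635)
RGB = ((R'+m)×255, (G'+m)×255, (B'+m)×255) = (28.152, 89.148, 69.8326)
Round half up → RGB(28, 89, 70)


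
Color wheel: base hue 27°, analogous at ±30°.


Base hue: 27°
Left analog: (27 - 30) mod 360 = 357°
Right analog: (27 + 30) mod 360 = 57°
Analogous hues = 357° and 57°


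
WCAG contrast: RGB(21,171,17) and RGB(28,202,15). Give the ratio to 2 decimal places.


Linearize each sRGB channel c=v/255: c/12.92 if c ≤ 0.04045 else ((c+0.055)/1.055)^2.4
L = 0.2126×R_lin + 0.7152×G_lin + 0.0722×B_lin
Color 1 (21,171,17):
  R=21: 21/255≈0.0824 > 0.04045 → ((0.0824+0.055)/1.055)^2.4 ≈ 0.00750
  G=171: 171/255≈0.6706 > 0.04045 → ((0.6706+0.055)/1.055)^2.4 ≈ 0.40724
  B=17: 17/255≈0.0667 > 0.04045 → ((0.0667+0.055)/1.055)^2.4 ≈ 0.00561
  L1 = 0.2126×0.00750 + 0.7152×0.40724 + 0.0722×0.00561 ≈ 0.29326
Color 2 (28,202,15):
  R=28: 28/255≈0.1098 > 0.04045 → ((0.1098+0.055)/1.055)^2.4 ≈ 0.01161
  G=202: 202/255≈0.7922 > 0.04045 → ((0.7922+0.055)/1.055)^2.4 ≈ 0.59062
  B=15: 15/255≈0.0588 > 0.04045 → ((0.0588+0.055)/1.055)^2.4 ≈ 0.00478
  L2 = 0.2126×0.01161 + 0.7152×0.59062 + 0.0722×0.00478 ≈ 0.42522
Lighter = 0.42522, Darker = 0.29326
Ratio = (L_lighter + 0.05) / (L_darker + 0.05)
Ratio = (0.42522 + 0.05) / (0.29326 + 0.05) = 0.47522 / 0.34326 ≈ 1.3845
Ratio ≈ 1.38:1


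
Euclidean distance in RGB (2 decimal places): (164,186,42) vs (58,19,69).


d = √[(R₁-R₂)² + (G₁-G₂)² + (B₁-B₂)²]
d = √[(164-58)² + (186-19)² + (42-69)²]
d = √[11236 + 27889 + 729]
d = √39854
d ≈ 199.63


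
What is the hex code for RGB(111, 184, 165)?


R = 111 → 6F (hex)
G = 184 → B8 (hex)
B = 165 → A5 (hex)
Hex = #6FB8A5


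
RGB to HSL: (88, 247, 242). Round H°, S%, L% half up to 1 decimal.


Normalize: R'=88/255≈0.3451, G'=247/255≈0.9686, B'=242/255≈0.9490
Max=247/255, Min=88/255, Δ=Max-Min=159/255
L = (Max+Min)/2 = (247+88)/510 = 335/510 = 0.65686… → L = 65.7%
L > 0.5 → S = Δ/(2-Max-Min) = 159/(510-247-88) = 159/175 = 0.90857… → S = 90.9%
(the 1/255 factors cancel in S and H, so raw channel differences can be used)
Max is G' → H = 60 × ((B-R)/Δ + 2) = 60 × ((242-88)/159 + 2)
  154/159 + 2 = 0.9685… + 2 = 2.9685…
  H = 60 × 2.9685… = 178.113…° → H = 178.1°
= HSL(178.1°, 90.9%, 65.7%)


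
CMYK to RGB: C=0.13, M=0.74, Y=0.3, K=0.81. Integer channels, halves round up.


R = 255 × (1-C) × (1-K) = 255 × 0.87 × 0.19 = 42.1515 → 42
G = 255 × (1-M) × (1-K) = 255 × 0.26 × 0.19 = 12.597 → 13
B = 255 × (1-Y) × (1-K) = 255 × 0.70 × 0.19 = 33.915 → 34
= RGB(42, 13, 34)


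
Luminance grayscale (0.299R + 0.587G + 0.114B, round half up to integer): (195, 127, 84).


Gray = 0.299×R + 0.587×G + 0.114×B
Gray = 0.299×195 + 0.587×127 + 0.114×84
Gray = 58.305 + 74.549 + 9.576
Gray = 142.430 → round half up → 142
Gray = 142


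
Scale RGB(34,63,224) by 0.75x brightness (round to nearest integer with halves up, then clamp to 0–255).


Multiply each channel by 0.75, round half up, clamp to [0, 255]
R: 34×0.75 = 25.5 → round → 26
G: 63×0.75 = 47.25 → round → 47
B: 224×0.75 = 168
= RGB(26, 47, 168)


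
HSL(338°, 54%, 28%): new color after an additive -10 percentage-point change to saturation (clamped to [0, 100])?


Original S = 54%
Adjustment = -10 percentage points
New S = 54 + (-10) = 44
Clamp to [0, 100] → 44
= HSL(338°, 44%, 28%)


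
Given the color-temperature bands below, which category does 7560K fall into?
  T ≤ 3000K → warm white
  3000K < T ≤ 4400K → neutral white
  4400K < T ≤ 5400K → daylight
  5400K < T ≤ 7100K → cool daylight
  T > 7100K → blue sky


Temperature: 7560K
7560K > 7100K → blue sky
Classification: blue sky


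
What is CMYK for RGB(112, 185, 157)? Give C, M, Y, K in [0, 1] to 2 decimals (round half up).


R'=112/255≈0.4392, G'=185/255≈0.7255, B'=157/255≈0.6157
K = 1 - max(R',G',B') = 1 - 185/255 = 70/255 = 0.27450… → 0.27
(1-R'-K)/(1-K) simplifies to (max-R)/max with max = 185:
C = (185-112)/185 = 73/185 = 0.39459… → 0.39
M = (185-185)/185 = 0/185 = 0 → 0.00
Y = (185-157)/185 = 28/185 = 0.15135… → 0.15
= CMYK(0.39, 0.00, 0.15, 0.27)


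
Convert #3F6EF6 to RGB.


3F → 63 (R)
6E → 110 (G)
F6 → 246 (B)
= RGB(63, 110, 246)


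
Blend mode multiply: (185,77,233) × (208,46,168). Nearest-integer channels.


Multiply: C = A×B/255, rounded to nearest integer
R: 185×208/255 = 38480/255 ≈ 150.902 → 151
G: 77×46/255 = 3542/255 ≈ 13.890 → 14
B: 233×168/255 = 39144/255 ≈ 153.506 → 154
= RGB(151, 14, 154)


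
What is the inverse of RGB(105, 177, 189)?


Invert: (255-R, 255-G, 255-B)
R: 255-105 = 150
G: 255-177 = 78
B: 255-189 = 66
= RGB(150, 78, 66)


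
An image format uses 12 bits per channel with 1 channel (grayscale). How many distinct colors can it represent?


Total bits = 12 bits/channel × 1 channels = 12 bits
Distinct colors = 2^12
= 4,096 colors


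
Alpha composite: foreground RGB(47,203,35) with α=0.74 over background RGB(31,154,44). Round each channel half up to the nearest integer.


C = α×F + (1-α)×B, with 1-α = 0.26
R: 0.74×47 + 0.26×31 = 34.78 + 8.06 = 42.84 → 43
G: 0.74×203 + 0.26×154 = 150.22 + 40.04 = 190.26 → 190
B: 0.74×35 + 0.26×44 = 25.90 + 11.44 = 37.34 → 37
= RGB(43, 190, 37)


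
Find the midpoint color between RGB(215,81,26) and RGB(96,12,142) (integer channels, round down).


Midpoint: each channel = ⌊(C₁+C₂)/2⌋
R: ⌊(215+96)/2⌋ = 155
G: ⌊(81+12)/2⌋ = 46
B: ⌊(26+142)/2⌋ = 84
= RGB(155, 46, 84)


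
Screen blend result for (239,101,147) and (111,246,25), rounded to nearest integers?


Screen: C = 255 - (255-A)×(255-B)/255, rounded to nearest integer
R: 255 - (255-239)×(255-111)/255 = 255 - 2304/255 ≈ 255 - 9.035 = 245.965 → 246
G: 255 - (255-101)×(255-246)/255 = 255 - 1386/255 ≈ 255 - 5.435 = 249.565 → 250
B: 255 - (255-147)×(255-25)/255 = 255 - 24840/255 ≈ 255 - 97.412 = 157.588 → 158
= RGB(246, 250, 158)


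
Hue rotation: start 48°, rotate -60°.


New hue = (H + rotation) mod 360
New hue = (48 -60) mod 360
= -12 mod 360
= 348°


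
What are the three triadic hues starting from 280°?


Triadic: equally spaced at 120° intervals
H1 = 280°
H2 = (280 + 120) mod 360 = 40°
H3 = (280 + 240) mod 360 = 160°
Triadic = 280°, 40°, 160°


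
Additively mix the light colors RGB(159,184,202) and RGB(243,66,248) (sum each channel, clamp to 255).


Additive: each channel = min(255, C₁+C₂)
R: 159+243 = 402 → 255
G: 184+66 = 250 → 250
B: 202+248 = 450 → 255
= RGB(255, 250, 255)


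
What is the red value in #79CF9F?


Color: #79CF9F
R = 79 = 121
G = CF = 207
B = 9F = 159
Red = 121


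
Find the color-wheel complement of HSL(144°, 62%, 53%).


Complement = opposite side of color wheel = hue + 180°
H' = (144 + 180) mod 360 = 324°
S and L unchanged.
= HSL(324°, 62%, 53%)


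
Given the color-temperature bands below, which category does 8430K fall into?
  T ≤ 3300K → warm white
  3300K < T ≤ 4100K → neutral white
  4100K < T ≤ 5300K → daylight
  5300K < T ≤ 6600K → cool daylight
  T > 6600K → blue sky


Temperature: 8430K
8430K > 6600K → blue sky
Classification: blue sky


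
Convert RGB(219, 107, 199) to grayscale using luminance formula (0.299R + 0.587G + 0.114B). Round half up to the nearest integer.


Gray = 0.299×R + 0.587×G + 0.114×B
Gray = 0.299×219 + 0.587×107 + 0.114×199
Gray = 65.481 + 62.809 + 22.686
Gray = 150.976 → round half up → 151
Gray = 151


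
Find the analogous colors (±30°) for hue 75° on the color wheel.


Base hue: 75°
Left analog: (75 - 30) mod 360 = 45°
Right analog: (75 + 30) mod 360 = 105°
Analogous hues = 45° and 105°


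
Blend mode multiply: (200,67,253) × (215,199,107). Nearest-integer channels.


Multiply: C = A×B/255, rounded to nearest integer
R: 200×215/255 = 43000/255 ≈ 168.627 → 169
G: 67×199/255 = 13333/255 ≈ 52.286 → 52
B: 253×107/255 = 27071/255 ≈ 106.161 → 106
= RGB(169, 52, 106)


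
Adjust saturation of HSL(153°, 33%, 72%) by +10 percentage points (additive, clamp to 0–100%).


Original S = 33%
Adjustment = +10 percentage points
New S = 33 + (10) = 43
Clamp to [0, 100] → 43
= HSL(153°, 43%, 72%)


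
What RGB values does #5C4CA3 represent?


5C → 92 (R)
4C → 76 (G)
A3 → 163 (B)
= RGB(92, 76, 163)


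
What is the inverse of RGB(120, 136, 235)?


Invert: (255-R, 255-G, 255-B)
R: 255-120 = 135
G: 255-136 = 119
B: 255-235 = 20
= RGB(135, 119, 20)


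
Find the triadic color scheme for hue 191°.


Triadic: equally spaced at 120° intervals
H1 = 191°
H2 = (191 + 120) mod 360 = 311°
H3 = (191 + 240) mod 360 = 71°
Triadic = 191°, 311°, 71°
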